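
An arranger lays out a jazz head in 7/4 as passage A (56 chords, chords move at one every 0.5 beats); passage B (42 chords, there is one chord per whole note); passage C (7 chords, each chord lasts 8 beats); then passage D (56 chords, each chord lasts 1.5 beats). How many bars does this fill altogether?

A: 56 × 0.5 = 28 beats = 4 bars.
B: 42 × 4 = 168 beats = 24 bars.
C: 7 × 8 = 56 beats = 8 bars.
D: 56 × 1.5 = 84 beats = 12 bars.
Total: 4 + 24 + 8 + 12 = 48 bars.

48 bars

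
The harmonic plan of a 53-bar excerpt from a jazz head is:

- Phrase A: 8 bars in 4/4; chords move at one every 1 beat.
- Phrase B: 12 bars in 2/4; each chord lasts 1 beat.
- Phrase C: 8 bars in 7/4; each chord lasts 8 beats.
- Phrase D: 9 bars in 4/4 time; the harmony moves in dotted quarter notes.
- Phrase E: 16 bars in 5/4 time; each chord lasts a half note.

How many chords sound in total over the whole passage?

127 chords

A has 32 beats and chords last 1 each, so 32 chords.
B has 24 beats and chords last 1 each, so 24 chords.
C has 56 beats and chords last 8 each, so 7 chords.
D has 36 beats and chords last 1.5 each, so 24 chords.
E has 80 beats and chords last 2 each, so 40 chords.
Total: 32 + 24 + 7 + 24 + 40 = 127.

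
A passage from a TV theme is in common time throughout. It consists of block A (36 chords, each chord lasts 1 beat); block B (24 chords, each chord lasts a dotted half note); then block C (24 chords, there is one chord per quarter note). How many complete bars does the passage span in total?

A: 36 × 1 = 36 beats = 9 bars.
B: 24 × 3 = 72 beats = 18 bars.
C: 24 × 1 = 24 beats = 6 bars.
Total: 9 + 18 + 6 = 33 bars.

33 bars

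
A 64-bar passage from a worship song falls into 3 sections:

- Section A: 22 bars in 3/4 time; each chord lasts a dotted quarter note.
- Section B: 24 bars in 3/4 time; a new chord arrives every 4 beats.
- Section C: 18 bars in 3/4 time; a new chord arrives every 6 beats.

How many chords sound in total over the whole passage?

A has 66 beats and chords last 1.5 each, so 44 chords.
B has 72 beats and chords last 4 each, so 18 chords.
C has 54 beats and chords last 6 each, so 9 chords.
Total: 44 + 18 + 9 = 71.

71 chords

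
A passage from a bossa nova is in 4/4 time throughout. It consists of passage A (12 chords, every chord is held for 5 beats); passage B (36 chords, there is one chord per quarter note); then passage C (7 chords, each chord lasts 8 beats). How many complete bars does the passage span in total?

38 bars

A: 12 × 5 = 60 beats = 15 bars.
B: 36 × 1 = 36 beats = 9 bars.
C: 7 × 8 = 56 beats = 14 bars.
Total: 15 + 9 + 14 = 38 bars.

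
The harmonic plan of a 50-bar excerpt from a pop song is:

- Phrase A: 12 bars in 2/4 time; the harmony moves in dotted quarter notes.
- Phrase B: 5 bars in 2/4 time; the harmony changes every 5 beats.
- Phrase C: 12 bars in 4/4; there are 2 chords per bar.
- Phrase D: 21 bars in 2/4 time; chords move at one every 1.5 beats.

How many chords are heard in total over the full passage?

A has 24 beats and chords last 1.5 each, so 16 chords.
B has 10 beats and chords last 5 each, so 2 chords.
C has 48 beats and chords last 2 each, so 24 chords.
D has 42 beats and chords last 1.5 each, so 28 chords.
Total: 16 + 2 + 24 + 28 = 70.

70 chords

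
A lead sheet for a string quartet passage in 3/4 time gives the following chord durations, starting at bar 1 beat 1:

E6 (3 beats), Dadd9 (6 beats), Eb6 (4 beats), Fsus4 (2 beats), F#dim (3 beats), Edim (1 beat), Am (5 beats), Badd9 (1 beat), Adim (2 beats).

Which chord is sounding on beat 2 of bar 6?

F#dim

Beat 2 of bar 6 is beat (6−1)×3 + 2 = 17 overall.
Running totals: E6 ends at 3, Dadd9 ends at 9, Eb6 ends at 13, Fsus4 ends at 15, F#dim ends at 18.
Beat 17 falls within F#dim.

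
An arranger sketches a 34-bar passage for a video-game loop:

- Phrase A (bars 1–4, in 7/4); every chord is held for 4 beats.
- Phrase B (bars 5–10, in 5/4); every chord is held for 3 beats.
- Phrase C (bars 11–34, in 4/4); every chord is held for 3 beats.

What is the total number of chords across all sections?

49 chords

A has 28 beats and chords last 4 each, so 7 chords.
B has 30 beats and chords last 3 each, so 10 chords.
C has 96 beats and chords last 3 each, so 32 chords.
Total: 7 + 10 + 32 = 49.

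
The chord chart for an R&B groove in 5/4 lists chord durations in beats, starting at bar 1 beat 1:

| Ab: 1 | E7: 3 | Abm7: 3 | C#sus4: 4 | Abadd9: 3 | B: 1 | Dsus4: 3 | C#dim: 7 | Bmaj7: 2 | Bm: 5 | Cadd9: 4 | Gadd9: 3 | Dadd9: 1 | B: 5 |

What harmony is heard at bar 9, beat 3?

B

Beat 3 of bar 9 is beat (9−1)×5 + 3 = 43 overall.
Running totals: Ab ends at 1, E7 ends at 4, Abm7 ends at 7, C#sus4 ends at 11, Abadd9 ends at 14, B ends at 15, Dsus4 ends at 18, C#dim ends at 25, Bmaj7 ends at 27, Bm ends at 32, Cadd9 ends at 36, Gadd9 ends at 39, Dadd9 ends at 40, B ends at 45.
Beat 43 falls within B.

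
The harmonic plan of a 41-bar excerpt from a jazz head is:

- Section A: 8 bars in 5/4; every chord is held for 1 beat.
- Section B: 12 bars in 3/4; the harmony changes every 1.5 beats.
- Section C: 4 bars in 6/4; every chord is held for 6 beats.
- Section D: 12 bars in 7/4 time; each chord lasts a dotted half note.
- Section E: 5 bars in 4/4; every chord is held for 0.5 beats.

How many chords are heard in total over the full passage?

A has 40 beats and chords last 1 each, so 40 chords.
B has 36 beats and chords last 1.5 each, so 24 chords.
C has 24 beats and chords last 6 each, so 4 chords.
D has 84 beats and chords last 3 each, so 28 chords.
E has 20 beats and chords last 0.5 each, so 40 chords.
Total: 40 + 24 + 4 + 28 + 40 = 136.

136 chords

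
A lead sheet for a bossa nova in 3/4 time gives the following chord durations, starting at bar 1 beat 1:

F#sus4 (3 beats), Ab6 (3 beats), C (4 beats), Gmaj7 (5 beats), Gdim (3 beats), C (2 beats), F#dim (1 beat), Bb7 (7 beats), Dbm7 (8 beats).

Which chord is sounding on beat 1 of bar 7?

C

Beat 1 of bar 7 is beat (7−1)×3 + 1 = 19 overall.
Running totals: F#sus4 ends at 3, Ab6 ends at 6, C ends at 10, Gmaj7 ends at 15, Gdim ends at 18, C ends at 20.
Beat 19 falls within C.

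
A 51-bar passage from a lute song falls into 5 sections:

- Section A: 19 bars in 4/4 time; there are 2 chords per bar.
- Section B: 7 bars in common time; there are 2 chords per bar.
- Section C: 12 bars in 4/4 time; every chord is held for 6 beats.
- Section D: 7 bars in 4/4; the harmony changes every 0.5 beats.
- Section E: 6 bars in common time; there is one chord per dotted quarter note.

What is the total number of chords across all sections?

132 chords

A: 19·4 = 76 beats, 76/2 = 38 chords.
B: 7·4 = 28 beats, 28/2 = 14 chords.
C: 12·4 = 48 beats, 48/6 = 8 chords.
D: 7·4 = 28 beats, 28/0.5 = 56 chords.
E: 6·4 = 24 beats, 24/1.5 = 16 chords.
Total: 38 + 14 + 8 + 56 + 16 = 132.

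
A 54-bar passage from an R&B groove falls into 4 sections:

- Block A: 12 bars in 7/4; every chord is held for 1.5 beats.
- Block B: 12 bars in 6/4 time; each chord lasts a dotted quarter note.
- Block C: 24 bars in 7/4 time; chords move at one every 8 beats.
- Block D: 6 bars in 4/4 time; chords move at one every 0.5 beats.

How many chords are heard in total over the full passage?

A has 84 beats and chords last 1.5 each, so 56 chords.
B has 72 beats and chords last 1.5 each, so 48 chords.
C has 168 beats and chords last 8 each, so 21 chords.
D has 24 beats and chords last 0.5 each, so 48 chords.
Total: 56 + 48 + 21 + 48 = 173.

173 chords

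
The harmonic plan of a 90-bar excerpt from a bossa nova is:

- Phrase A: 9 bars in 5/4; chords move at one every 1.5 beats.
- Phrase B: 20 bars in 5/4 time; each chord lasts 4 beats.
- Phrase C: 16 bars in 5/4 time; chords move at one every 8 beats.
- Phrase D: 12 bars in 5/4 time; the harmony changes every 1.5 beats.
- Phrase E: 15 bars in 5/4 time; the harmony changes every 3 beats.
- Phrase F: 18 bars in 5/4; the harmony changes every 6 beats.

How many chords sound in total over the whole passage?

145 chords

A: 9 bars × 5 beats = 45 beats; 1.5 beats/chord → 30 chords.
B: 20 bars × 5 beats = 100 beats; 4 beats/chord → 25 chords.
C: 16 bars × 5 beats = 80 beats; 8 beats/chord → 10 chords.
D: 12 bars × 5 beats = 60 beats; 1.5 beats/chord → 40 chords.
E: 15 bars × 5 beats = 75 beats; 3 beats/chord → 25 chords.
F: 18 bars × 5 beats = 90 beats; 6 beats/chord → 15 chords.
Total: 30 + 25 + 10 + 40 + 25 + 15 = 145.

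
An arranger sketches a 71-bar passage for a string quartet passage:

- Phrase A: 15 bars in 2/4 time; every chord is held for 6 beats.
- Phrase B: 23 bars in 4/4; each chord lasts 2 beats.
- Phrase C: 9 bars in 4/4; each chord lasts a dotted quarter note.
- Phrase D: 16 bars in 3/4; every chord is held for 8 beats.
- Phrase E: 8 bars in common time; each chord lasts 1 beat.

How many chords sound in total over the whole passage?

A: 15 bars × 2 beats = 30 beats; 6 beats/chord → 5 chords.
B: 23 bars × 4 beats = 92 beats; 2 beats/chord → 46 chords.
C: 9 bars × 4 beats = 36 beats; 1.5 beats/chord → 24 chords.
D: 16 bars × 3 beats = 48 beats; 8 beats/chord → 6 chords.
E: 8 bars × 4 beats = 32 beats; 1 beat/chord → 32 chords.
Total: 5 + 46 + 24 + 6 + 32 = 113.

113 chords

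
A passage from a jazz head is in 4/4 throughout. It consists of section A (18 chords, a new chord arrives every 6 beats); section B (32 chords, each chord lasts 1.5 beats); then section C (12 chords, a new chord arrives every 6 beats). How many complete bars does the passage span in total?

57 bars

A: 18 × 6 = 108 beats = 27 bars.
B: 32 × 1.5 = 48 beats = 12 bars.
C: 12 × 6 = 72 beats = 18 bars.
Total: 27 + 12 + 18 = 57 bars.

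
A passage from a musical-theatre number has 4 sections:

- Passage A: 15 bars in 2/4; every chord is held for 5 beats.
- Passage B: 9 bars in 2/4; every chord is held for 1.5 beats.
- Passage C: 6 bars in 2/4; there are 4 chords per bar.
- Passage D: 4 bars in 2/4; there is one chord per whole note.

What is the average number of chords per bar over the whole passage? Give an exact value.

A: 15 bars of 2 beats is 30 beats; at 5 beats each that's 6 chords.
B: 9 bars of 2 beats is 18 beats; at 1.5 beats each that's 12 chords.
C: 6 bars of 2 beats is 12 beats; at 0.5 beats each that's 24 chords.
D: 4 bars of 2 beats is 8 beats; at 4 beats each that's 2 chords.
Overall: 44 chords over 34 bars → 44/34 = 22/17 chords per bar.

22/17 chords per bar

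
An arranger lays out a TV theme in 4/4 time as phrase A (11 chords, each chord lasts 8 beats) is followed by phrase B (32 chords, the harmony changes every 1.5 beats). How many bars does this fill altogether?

34 bars

A: 11 × 8 = 88 beats = 22 bars.
B: 32 × 1.5 = 48 beats = 12 bars.
Total: 22 + 12 = 34 bars.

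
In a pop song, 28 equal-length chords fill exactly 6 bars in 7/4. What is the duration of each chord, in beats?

6 bars × 7 beats/bar = 42 beats total.
42 beats ÷ 28 chords = 1.5 beats per chord.
(That is a dotted quarter note.)

1.5 beats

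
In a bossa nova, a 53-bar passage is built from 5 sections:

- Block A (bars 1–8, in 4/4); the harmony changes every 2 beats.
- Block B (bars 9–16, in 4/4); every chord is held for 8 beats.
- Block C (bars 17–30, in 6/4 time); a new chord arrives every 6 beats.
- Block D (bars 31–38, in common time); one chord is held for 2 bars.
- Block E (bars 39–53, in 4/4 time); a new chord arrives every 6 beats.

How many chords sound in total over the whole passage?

48 chords

A has 32 beats and chords last 2 each, so 16 chords.
B has 32 beats and chords last 8 each, so 4 chords.
C has 84 beats and chords last 6 each, so 14 chords.
D has 32 beats and chords last 8 each, so 4 chords.
E has 60 beats and chords last 6 each, so 10 chords.
Total: 16 + 4 + 14 + 4 + 10 = 48.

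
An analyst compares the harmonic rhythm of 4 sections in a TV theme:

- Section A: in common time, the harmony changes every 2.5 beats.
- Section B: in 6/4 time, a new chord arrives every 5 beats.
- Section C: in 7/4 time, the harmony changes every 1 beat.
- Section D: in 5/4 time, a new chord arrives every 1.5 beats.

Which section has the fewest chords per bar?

A: 4 beats/bar ÷ 2.5 beats/chord = 1.6 chords/bar.
B: 6 beats/bar ÷ 5 beats/chord = 1.2 chords/bar.
C: 7 beats/bar ÷ 1 beat/chord = 7 chords/bar.
D: 5 beats/bar ÷ 1.5 beats/chord = 10/3 chords/bar.
Slowest is B at 1.2 chords/bar.

Section B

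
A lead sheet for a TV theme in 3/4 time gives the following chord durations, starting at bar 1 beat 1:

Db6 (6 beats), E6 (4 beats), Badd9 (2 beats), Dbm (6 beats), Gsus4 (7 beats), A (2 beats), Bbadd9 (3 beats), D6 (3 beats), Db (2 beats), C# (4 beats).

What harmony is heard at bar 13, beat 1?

Beat 1 of bar 13 is beat (13−1)×3 + 1 = 37 overall.
Running totals: Db6 ends at 6, E6 ends at 10, Badd9 ends at 12, Dbm ends at 18, Gsus4 ends at 25, A ends at 27, Bbadd9 ends at 30, D6 ends at 33, Db ends at 35, C# ends at 39.
Beat 37 falls within C#.

C#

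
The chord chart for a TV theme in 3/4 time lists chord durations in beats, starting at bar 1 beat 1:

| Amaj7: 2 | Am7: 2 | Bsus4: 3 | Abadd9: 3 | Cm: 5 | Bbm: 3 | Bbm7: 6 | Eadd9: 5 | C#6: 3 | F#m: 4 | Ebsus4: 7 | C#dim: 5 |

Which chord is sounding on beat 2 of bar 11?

C#6

Beat 2 of bar 11 is beat (11−1)×3 + 2 = 32 overall.
Running totals: Amaj7 ends at 2, Am7 ends at 4, Bsus4 ends at 7, Abadd9 ends at 10, Cm ends at 15, Bbm ends at 18, Bbm7 ends at 24, Eadd9 ends at 29, C#6 ends at 32.
Beat 32 falls within C#6.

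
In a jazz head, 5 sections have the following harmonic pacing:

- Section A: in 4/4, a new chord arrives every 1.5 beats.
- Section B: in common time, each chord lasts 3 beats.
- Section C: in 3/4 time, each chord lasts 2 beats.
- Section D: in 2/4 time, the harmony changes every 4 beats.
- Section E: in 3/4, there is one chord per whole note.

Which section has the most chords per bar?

Section A

A: 4/1.5 = 8/3 chords/bar.
B: 4/3 = 4/3 chords/bar.
C: 3/2 = 1.5 chords/bar.
D: 2/4 = 0.5 chords/bar.
E: 3/4 = 0.75 chords/bar.
Fastest is A at 8/3 chords/bar.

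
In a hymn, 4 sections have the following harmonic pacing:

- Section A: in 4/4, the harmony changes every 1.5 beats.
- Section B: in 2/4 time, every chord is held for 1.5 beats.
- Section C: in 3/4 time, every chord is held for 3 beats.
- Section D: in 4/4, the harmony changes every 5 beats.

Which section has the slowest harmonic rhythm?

Section D

A: 4/1.5 = 8/3 chords/bar.
B: 2/1.5 = 4/3 chords/bar.
C: 3/3 = 1 chord/bar.
D: 4/5 = 0.8 chords/bar.
Slowest is D at 0.8 chords/bar.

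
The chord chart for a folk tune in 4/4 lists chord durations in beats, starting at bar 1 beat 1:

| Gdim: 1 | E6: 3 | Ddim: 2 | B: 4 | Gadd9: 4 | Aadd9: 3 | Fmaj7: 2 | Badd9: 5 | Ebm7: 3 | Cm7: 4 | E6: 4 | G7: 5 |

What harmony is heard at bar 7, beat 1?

Ebm7

Beat 1 of bar 7 is beat (7−1)×4 + 1 = 25 overall.
Running totals: Gdim ends at 1, E6 ends at 4, Ddim ends at 6, B ends at 10, Gadd9 ends at 14, Aadd9 ends at 17, Fmaj7 ends at 19, Badd9 ends at 24, Ebm7 ends at 27.
Beat 25 falls within Ebm7.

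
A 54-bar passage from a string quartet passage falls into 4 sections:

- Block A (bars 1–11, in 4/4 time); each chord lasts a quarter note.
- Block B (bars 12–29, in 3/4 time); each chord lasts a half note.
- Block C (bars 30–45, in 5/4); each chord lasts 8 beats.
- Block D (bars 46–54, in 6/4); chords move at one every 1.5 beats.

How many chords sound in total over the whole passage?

A: 11 bars × 4 beats = 44 beats; 1 beat/chord → 44 chords.
B: 18 bars × 3 beats = 54 beats; 2 beats/chord → 27 chords.
C: 16 bars × 5 beats = 80 beats; 8 beats/chord → 10 chords.
D: 9 bars × 6 beats = 54 beats; 1.5 beats/chord → 36 chords.
Total: 44 + 27 + 10 + 36 = 117.

117 chords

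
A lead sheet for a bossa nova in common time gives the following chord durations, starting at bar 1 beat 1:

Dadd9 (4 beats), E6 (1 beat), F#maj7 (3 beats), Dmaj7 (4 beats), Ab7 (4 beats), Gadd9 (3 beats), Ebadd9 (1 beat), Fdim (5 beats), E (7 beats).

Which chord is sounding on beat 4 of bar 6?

Beat 4 of bar 6 is beat (6−1)×4 + 4 = 24 overall.
Running totals: Dadd9 ends at 4, E6 ends at 5, F#maj7 ends at 8, Dmaj7 ends at 12, Ab7 ends at 16, Gadd9 ends at 19, Ebadd9 ends at 20, Fdim ends at 25.
Beat 24 falls within Fdim.

Fdim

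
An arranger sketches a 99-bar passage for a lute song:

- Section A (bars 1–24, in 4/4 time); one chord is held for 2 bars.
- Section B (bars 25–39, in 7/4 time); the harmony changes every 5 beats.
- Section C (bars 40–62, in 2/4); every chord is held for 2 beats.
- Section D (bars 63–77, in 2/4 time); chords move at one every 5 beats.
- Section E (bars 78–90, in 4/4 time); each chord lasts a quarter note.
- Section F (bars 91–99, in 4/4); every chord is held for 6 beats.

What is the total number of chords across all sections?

120 chords

A: 24·4 = 96 beats, 96/8 = 12 chords.
B: 15·7 = 105 beats, 105/5 = 21 chords.
C: 23·2 = 46 beats, 46/2 = 23 chords.
D: 15·2 = 30 beats, 30/5 = 6 chords.
E: 13·4 = 52 beats, 52/1 = 52 chords.
F: 9·4 = 36 beats, 36/6 = 6 chords.
Total: 12 + 21 + 23 + 6 + 52 + 6 = 120.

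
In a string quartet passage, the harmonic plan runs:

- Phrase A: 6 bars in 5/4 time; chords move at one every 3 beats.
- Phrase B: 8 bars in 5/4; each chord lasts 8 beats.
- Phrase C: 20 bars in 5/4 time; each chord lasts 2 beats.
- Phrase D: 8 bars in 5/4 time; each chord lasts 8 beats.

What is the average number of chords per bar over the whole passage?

A: 6 bars of 5 beats is 30 beats; at 3 beats each that's 10 chords.
B: 8 bars of 5 beats is 40 beats; at 8 beats each that's 5 chords.
C: 20 bars of 5 beats is 100 beats; at 2 beats each that's 50 chords.
D: 8 bars of 5 beats is 40 beats; at 8 beats each that's 5 chords.
Overall: 70 chords over 42 bars → 70/42 = 5/3 chords per bar.

5/3 chords per bar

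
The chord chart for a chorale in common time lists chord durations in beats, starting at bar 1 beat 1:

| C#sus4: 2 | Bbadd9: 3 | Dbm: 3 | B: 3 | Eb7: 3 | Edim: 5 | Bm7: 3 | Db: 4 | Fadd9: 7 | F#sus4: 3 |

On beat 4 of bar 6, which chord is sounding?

Db

Beat 4 of bar 6 is beat (6−1)×4 + 4 = 24 overall.
Running totals: C#sus4 ends at 2, Bbadd9 ends at 5, Dbm ends at 8, B ends at 11, Eb7 ends at 14, Edim ends at 19, Bm7 ends at 22, Db ends at 26.
Beat 24 falls within Db.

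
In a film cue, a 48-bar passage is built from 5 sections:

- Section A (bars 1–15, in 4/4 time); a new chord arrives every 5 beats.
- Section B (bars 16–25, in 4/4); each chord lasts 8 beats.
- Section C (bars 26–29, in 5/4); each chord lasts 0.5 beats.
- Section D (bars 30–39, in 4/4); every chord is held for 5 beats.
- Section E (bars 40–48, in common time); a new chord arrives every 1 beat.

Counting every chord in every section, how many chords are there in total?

101 chords

A has 60 beats and chords last 5 each, so 12 chords.
B has 40 beats and chords last 8 each, so 5 chords.
C has 20 beats and chords last 0.5 each, so 40 chords.
D has 40 beats and chords last 5 each, so 8 chords.
E has 36 beats and chords last 1 each, so 36 chords.
Total: 12 + 5 + 40 + 8 + 36 = 101.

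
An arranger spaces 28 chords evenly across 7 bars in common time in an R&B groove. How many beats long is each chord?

7 bars × 4 beats/bar = 28 beats total.
28 beats ÷ 28 chords = 1 beats per chord.
(That is a quarter note.)

1 beat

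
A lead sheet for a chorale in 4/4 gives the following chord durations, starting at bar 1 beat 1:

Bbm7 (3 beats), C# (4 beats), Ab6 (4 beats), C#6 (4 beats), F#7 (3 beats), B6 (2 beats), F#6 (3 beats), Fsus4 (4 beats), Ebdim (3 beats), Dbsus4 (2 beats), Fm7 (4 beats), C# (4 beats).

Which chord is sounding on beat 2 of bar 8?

Ebdim

Beat 2 of bar 8 is beat (8−1)×4 + 2 = 30 overall.
Running totals: Bbm7 ends at 3, C# ends at 7, Ab6 ends at 11, C#6 ends at 15, F#7 ends at 18, B6 ends at 20, F#6 ends at 23, Fsus4 ends at 27, Ebdim ends at 30.
Beat 30 falls within Ebdim.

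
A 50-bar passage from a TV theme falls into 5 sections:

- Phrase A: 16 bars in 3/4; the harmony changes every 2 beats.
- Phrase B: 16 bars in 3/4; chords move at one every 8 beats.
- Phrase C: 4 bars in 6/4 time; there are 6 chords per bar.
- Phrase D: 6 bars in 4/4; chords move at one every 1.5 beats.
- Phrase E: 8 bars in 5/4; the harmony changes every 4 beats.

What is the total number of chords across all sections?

80 chords

A: 16 bars × 3 beats = 48 beats; 2 beats/chord → 24 chords.
B: 16 bars × 3 beats = 48 beats; 8 beats/chord → 6 chords.
C: 4 bars × 6 beats = 24 beats; 1 beat/chord → 24 chords.
D: 6 bars × 4 beats = 24 beats; 1.5 beats/chord → 16 chords.
E: 8 bars × 5 beats = 40 beats; 4 beats/chord → 10 chords.
Total: 24 + 6 + 24 + 16 + 10 = 80.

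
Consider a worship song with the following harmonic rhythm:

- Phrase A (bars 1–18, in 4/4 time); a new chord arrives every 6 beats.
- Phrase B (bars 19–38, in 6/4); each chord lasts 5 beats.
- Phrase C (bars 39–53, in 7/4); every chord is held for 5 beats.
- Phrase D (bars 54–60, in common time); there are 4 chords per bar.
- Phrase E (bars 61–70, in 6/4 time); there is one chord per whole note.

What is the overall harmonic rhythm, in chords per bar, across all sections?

10/7 chords per bar

A: 18 × 4 = 72 beats ÷ 6 = 12 chords.
B: 20 × 6 = 120 beats ÷ 5 = 24 chords.
C: 15 × 7 = 105 beats ÷ 5 = 21 chords.
D: 7 × 4 = 28 beats ÷ 1 = 28 chords.
E: 10 × 6 = 60 beats ÷ 4 = 15 chords.
Overall: 100 chords over 70 bars → 100/70 = 10/7 chords per bar.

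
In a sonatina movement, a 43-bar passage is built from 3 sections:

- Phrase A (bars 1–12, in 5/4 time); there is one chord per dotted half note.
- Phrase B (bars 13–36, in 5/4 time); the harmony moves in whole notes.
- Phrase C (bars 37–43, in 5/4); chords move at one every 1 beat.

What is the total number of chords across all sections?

85 chords

A: 12 bars × 5 beats = 60 beats; 3 beats/chord → 20 chords.
B: 24 bars × 5 beats = 120 beats; 4 beats/chord → 30 chords.
C: 7 bars × 5 beats = 35 beats; 1 beat/chord → 35 chords.
Total: 20 + 30 + 35 = 85.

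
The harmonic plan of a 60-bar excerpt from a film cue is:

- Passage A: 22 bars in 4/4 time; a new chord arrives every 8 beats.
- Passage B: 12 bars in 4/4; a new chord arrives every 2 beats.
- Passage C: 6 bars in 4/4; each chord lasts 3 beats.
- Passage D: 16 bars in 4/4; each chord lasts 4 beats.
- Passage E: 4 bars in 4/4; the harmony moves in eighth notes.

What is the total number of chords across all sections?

A has 88 beats and chords last 8 each, so 11 chords.
B has 48 beats and chords last 2 each, so 24 chords.
C has 24 beats and chords last 3 each, so 8 chords.
D has 64 beats and chords last 4 each, so 16 chords.
E has 16 beats and chords last 0.5 each, so 32 chords.
Total: 11 + 24 + 8 + 16 + 32 = 91.

91 chords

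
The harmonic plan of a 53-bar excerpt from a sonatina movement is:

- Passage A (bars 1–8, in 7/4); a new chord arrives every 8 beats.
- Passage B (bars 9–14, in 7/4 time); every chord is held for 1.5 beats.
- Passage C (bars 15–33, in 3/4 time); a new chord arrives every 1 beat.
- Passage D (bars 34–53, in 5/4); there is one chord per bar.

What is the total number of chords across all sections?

112 chords

A has 56 beats and chords last 8 each, so 7 chords.
B has 42 beats and chords last 1.5 each, so 28 chords.
C has 57 beats and chords last 1 each, so 57 chords.
D has 100 beats and chords last 5 each, so 20 chords.
Total: 7 + 28 + 57 + 20 = 112.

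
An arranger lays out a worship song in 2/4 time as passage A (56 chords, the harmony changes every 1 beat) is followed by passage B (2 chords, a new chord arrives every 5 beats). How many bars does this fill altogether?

A: 56 × 1 = 56 beats = 28 bars.
B: 2 × 5 = 10 beats = 5 bars.
Total: 28 + 5 = 33 bars.

33 bars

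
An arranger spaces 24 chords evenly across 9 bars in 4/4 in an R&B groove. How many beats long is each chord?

1.5 beats

9 bars × 4 beats/bar = 36 beats total.
36 beats ÷ 24 chords = 1.5 beats per chord.
(That is a dotted quarter note.)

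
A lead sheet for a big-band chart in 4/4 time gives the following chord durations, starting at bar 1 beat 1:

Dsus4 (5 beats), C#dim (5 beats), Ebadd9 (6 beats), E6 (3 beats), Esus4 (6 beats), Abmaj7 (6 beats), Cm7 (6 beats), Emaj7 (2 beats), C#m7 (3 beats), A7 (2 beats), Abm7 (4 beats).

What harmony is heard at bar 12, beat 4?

Beat 4 of bar 12 is beat (12−1)×4 + 4 = 48 overall.
Running totals: Dsus4 ends at 5, C#dim ends at 10, Ebadd9 ends at 16, E6 ends at 19, Esus4 ends at 25, Abmaj7 ends at 31, Cm7 ends at 37, Emaj7 ends at 39, C#m7 ends at 42, A7 ends at 44, Abm7 ends at 48.
Beat 48 falls within Abm7.

Abm7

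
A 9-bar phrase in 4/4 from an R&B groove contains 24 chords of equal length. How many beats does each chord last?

1.5 beats

9 bars × 4 beats/bar = 36 beats total.
36 beats ÷ 24 chords = 1.5 beats per chord.
(That is a dotted quarter note.)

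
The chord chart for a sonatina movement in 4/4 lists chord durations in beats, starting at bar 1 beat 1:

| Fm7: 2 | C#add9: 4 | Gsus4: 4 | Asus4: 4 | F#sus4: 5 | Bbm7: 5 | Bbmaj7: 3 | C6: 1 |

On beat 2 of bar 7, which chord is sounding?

Bbmaj7

Beat 2 of bar 7 is beat (7−1)×4 + 2 = 26 overall.
Running totals: Fm7 ends at 2, C#add9 ends at 6, Gsus4 ends at 10, Asus4 ends at 14, F#sus4 ends at 19, Bbm7 ends at 24, Bbmaj7 ends at 27.
Beat 26 falls within Bbmaj7.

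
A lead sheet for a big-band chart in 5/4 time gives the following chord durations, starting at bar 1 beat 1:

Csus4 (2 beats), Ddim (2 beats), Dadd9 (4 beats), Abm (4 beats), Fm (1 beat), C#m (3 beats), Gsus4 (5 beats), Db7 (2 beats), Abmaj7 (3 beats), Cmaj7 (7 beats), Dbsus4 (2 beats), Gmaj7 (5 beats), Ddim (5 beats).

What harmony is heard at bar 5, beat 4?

Beat 4 of bar 5 is beat (5−1)×5 + 4 = 24 overall.
Running totals: Csus4 ends at 2, Ddim ends at 4, Dadd9 ends at 8, Abm ends at 12, Fm ends at 13, C#m ends at 16, Gsus4 ends at 21, Db7 ends at 23, Abmaj7 ends at 26.
Beat 24 falls within Abmaj7.

Abmaj7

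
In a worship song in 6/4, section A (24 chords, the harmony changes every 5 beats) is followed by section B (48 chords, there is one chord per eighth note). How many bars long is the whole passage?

24 bars

A: 24 × 5 = 120 beats = 20 bars.
B: 48 × 0.5 = 24 beats = 4 bars.
Total: 20 + 4 = 24 bars.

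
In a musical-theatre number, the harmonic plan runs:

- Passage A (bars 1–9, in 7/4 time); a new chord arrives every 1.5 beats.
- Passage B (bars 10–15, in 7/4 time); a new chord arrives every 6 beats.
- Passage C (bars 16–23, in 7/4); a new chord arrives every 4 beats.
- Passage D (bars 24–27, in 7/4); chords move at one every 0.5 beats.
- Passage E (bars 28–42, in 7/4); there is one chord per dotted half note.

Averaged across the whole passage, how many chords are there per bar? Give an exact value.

11/3 chords per bar

A: 9 bars of 7 beats is 63 beats; at 1.5 beats each that's 42 chords.
B: 6 bars of 7 beats is 42 beats; at 6 beats each that's 7 chords.
C: 8 bars of 7 beats is 56 beats; at 4 beats each that's 14 chords.
D: 4 bars of 7 beats is 28 beats; at 0.5 beats each that's 56 chords.
E: 15 bars of 7 beats is 105 beats; at 3 beats each that's 35 chords.
Overall: 154 chords over 42 bars → 154/42 = 11/3 chords per bar.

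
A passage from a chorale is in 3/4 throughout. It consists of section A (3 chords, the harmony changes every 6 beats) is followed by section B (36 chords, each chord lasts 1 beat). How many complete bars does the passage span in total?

A: 3 × 6 = 18 beats = 6 bars.
B: 36 × 1 = 36 beats = 12 bars.
Total: 6 + 12 = 18 bars.

18 bars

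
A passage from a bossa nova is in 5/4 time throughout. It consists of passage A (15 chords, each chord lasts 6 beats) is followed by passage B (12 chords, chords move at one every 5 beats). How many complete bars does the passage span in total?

30 bars

A: 15 × 6 = 90 beats = 18 bars.
B: 12 × 5 = 60 beats = 12 bars.
Total: 18 + 12 = 30 bars.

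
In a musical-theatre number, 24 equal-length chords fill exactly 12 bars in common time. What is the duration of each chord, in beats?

12 bars × 4 beats/bar = 48 beats total.
48 beats ÷ 24 chords = 2 beats per chord.
(That is a half note.)

2 beats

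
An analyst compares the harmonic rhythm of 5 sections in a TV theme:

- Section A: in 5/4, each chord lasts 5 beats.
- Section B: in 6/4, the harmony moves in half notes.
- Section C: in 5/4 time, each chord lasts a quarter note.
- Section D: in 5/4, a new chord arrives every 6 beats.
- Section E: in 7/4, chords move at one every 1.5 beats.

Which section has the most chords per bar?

A: 5/5 = 1 chord/bar.
B: 6/2 = 3 chords/bar.
C: 5/1 = 5 chords/bar.
D: 5/6 = 5/6 chords/bar.
E: 7/1.5 = 14/3 chords/bar.
Fastest is C at 5 chords/bar.

Section C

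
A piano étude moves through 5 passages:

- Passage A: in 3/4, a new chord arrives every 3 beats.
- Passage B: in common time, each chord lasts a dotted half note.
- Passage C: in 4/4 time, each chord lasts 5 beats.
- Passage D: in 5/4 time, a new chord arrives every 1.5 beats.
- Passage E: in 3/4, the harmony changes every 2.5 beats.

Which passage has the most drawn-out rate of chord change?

A: 3 beats/bar ÷ 3 beats/chord = 1 chord/bar.
B: 4 beats/bar ÷ 3 beats/chord = 4/3 chords/bar.
C: 4 beats/bar ÷ 5 beats/chord = 0.8 chords/bar.
D: 5 beats/bar ÷ 1.5 beats/chord = 10/3 chords/bar.
E: 3 beats/bar ÷ 2.5 beats/chord = 1.2 chords/bar.
Slowest is C at 0.8 chords/bar.

Passage C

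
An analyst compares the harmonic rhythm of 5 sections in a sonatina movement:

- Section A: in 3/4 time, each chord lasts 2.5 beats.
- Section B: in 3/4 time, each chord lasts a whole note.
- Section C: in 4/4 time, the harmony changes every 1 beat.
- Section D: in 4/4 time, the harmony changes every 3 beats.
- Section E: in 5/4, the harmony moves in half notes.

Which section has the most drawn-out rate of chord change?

A: 3 beats/bar ÷ 2.5 beats/chord = 1.2 chords/bar.
B: 3 beats/bar ÷ 4 beats/chord = 0.75 chords/bar.
C: 4 beats/bar ÷ 1 beat/chord = 4 chords/bar.
D: 4 beats/bar ÷ 3 beats/chord = 4/3 chords/bar.
E: 5 beats/bar ÷ 2 beats/chord = 2.5 chords/bar.
Slowest is B at 0.75 chords/bar.

Section B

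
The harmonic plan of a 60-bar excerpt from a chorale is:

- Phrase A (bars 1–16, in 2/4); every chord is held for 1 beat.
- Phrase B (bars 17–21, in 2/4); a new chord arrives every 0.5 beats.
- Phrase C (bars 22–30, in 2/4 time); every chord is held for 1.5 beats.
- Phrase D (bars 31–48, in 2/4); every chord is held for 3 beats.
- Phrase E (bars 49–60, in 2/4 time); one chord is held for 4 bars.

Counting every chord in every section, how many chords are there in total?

79 chords

A: 16·2 = 32 beats, 32/1 = 32 chords.
B: 5·2 = 10 beats, 10/0.5 = 20 chords.
C: 9·2 = 18 beats, 18/1.5 = 12 chords.
D: 18·2 = 36 beats, 36/3 = 12 chords.
E: 12·2 = 24 beats, 24/8 = 3 chords.
Total: 32 + 20 + 12 + 12 + 3 = 79.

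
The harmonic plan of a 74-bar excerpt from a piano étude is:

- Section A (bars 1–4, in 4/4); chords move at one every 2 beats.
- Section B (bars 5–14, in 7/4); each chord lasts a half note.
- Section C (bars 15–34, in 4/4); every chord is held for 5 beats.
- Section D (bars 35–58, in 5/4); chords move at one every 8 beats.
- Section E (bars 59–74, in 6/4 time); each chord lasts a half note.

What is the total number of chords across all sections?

A: 4 bars × 4 beats = 16 beats; 2 beats/chord → 8 chords.
B: 10 bars × 7 beats = 70 beats; 2 beats/chord → 35 chords.
C: 20 bars × 4 beats = 80 beats; 5 beats/chord → 16 chords.
D: 24 bars × 5 beats = 120 beats; 8 beats/chord → 15 chords.
E: 16 bars × 6 beats = 96 beats; 2 beats/chord → 48 chords.
Total: 8 + 35 + 16 + 15 + 48 = 122.

122 chords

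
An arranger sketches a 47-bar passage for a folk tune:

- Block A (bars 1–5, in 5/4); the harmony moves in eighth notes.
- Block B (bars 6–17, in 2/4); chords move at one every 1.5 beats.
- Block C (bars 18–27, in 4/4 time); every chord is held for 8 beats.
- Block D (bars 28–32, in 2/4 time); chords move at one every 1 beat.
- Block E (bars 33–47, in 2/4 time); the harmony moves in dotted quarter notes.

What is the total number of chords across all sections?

101 chords

A has 25 beats and chords last 0.5 each, so 50 chords.
B has 24 beats and chords last 1.5 each, so 16 chords.
C has 40 beats and chords last 8 each, so 5 chords.
D has 10 beats and chords last 1 each, so 10 chords.
E has 30 beats and chords last 1.5 each, so 20 chords.
Total: 50 + 16 + 5 + 10 + 20 = 101.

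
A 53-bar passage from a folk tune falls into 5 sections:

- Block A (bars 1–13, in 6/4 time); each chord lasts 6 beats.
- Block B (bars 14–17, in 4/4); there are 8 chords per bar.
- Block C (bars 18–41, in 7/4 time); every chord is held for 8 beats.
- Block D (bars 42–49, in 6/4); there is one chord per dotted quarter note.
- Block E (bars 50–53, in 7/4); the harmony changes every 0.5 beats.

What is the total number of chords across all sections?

A: 13·6 = 78 beats, 78/6 = 13 chords.
B: 4·4 = 16 beats, 16/0.5 = 32 chords.
C: 24·7 = 168 beats, 168/8 = 21 chords.
D: 8·6 = 48 beats, 48/1.5 = 32 chords.
E: 4·7 = 28 beats, 28/0.5 = 56 chords.
Total: 13 + 32 + 21 + 32 + 56 = 154.

154 chords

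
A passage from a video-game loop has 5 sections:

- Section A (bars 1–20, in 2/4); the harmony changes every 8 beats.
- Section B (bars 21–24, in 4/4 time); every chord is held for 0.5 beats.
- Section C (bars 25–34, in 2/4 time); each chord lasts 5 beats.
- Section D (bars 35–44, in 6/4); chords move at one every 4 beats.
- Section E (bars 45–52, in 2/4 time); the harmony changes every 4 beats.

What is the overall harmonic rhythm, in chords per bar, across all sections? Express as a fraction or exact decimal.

A: 20 bars of 2 beats is 40 beats; at 8 beats each that's 5 chords.
B: 4 bars of 4 beats is 16 beats; at 0.5 beats each that's 32 chords.
C: 10 bars of 2 beats is 20 beats; at 5 beats each that's 4 chords.
D: 10 bars of 6 beats is 60 beats; at 4 beats each that's 15 chords.
E: 8 bars of 2 beats is 16 beats; at 4 beats each that's 4 chords.
Overall: 60 chords over 52 bars → 60/52 = 15/13 chords per bar.

15/13 chords per bar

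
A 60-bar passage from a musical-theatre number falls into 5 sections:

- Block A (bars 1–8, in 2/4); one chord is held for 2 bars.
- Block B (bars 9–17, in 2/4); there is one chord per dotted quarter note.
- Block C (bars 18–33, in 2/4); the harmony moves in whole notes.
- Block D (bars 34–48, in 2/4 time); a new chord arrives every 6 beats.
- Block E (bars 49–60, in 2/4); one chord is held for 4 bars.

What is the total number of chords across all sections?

32 chords

A: 8·2 = 16 beats, 16/4 = 4 chords.
B: 9·2 = 18 beats, 18/1.5 = 12 chords.
C: 16·2 = 32 beats, 32/4 = 8 chords.
D: 15·2 = 30 beats, 30/6 = 5 chords.
E: 12·2 = 24 beats, 24/8 = 3 chords.
Total: 4 + 12 + 8 + 5 + 3 = 32.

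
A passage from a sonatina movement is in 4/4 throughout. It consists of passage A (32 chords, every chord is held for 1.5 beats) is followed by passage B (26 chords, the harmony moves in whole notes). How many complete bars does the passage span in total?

38 bars

A: 32 × 1.5 = 48 beats = 12 bars.
B: 26 × 4 = 104 beats = 26 bars.
Total: 12 + 26 = 38 bars.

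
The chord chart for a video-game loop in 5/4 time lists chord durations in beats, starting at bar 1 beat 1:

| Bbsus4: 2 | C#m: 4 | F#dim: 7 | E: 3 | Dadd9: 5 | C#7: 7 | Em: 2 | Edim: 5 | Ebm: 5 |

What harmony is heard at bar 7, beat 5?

Edim

Beat 5 of bar 7 is beat (7−1)×5 + 5 = 35 overall.
Running totals: Bbsus4 ends at 2, C#m ends at 6, F#dim ends at 13, E ends at 16, Dadd9 ends at 21, C#7 ends at 28, Em ends at 30, Edim ends at 35.
Beat 35 falls within Edim.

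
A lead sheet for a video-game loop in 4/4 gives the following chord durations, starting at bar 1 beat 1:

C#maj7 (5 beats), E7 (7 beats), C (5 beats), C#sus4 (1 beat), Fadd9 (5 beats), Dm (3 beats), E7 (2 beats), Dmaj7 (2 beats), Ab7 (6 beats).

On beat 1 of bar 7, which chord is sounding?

Beat 1 of bar 7 is beat (7−1)×4 + 1 = 25 overall.
Running totals: C#maj7 ends at 5, E7 ends at 12, C ends at 17, C#sus4 ends at 18, Fadd9 ends at 23, Dm ends at 26.
Beat 25 falls within Dm.

Dm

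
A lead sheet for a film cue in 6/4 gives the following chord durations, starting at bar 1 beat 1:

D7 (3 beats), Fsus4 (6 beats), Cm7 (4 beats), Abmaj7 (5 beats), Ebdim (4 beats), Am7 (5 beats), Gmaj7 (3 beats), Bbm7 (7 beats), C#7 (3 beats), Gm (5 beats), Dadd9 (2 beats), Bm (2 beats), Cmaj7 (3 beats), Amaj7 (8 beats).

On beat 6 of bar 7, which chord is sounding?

Gm

Beat 6 of bar 7 is beat (7−1)×6 + 6 = 42 overall.
Running totals: D7 ends at 3, Fsus4 ends at 9, Cm7 ends at 13, Abmaj7 ends at 18, Ebdim ends at 22, Am7 ends at 27, Gmaj7 ends at 30, Bbm7 ends at 37, C#7 ends at 40, Gm ends at 45.
Beat 42 falls within Gm.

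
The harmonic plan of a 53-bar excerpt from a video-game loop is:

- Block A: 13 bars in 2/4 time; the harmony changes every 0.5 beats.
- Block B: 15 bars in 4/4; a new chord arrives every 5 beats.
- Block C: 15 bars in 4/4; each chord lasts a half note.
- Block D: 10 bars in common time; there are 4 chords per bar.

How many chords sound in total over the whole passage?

A: 13 bars × 2 beats = 26 beats; 0.5 beats/chord → 52 chords.
B: 15 bars × 4 beats = 60 beats; 5 beats/chord → 12 chords.
C: 15 bars × 4 beats = 60 beats; 2 beats/chord → 30 chords.
D: 10 bars × 4 beats = 40 beats; 1 beat/chord → 40 chords.
Total: 52 + 12 + 30 + 40 = 134.

134 chords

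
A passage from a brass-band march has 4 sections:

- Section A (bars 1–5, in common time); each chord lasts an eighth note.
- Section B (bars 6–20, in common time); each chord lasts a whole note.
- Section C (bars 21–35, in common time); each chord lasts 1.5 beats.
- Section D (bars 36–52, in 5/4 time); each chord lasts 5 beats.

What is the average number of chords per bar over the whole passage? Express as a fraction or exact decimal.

A: 5 × 4 = 20 beats ÷ 0.5 = 40 chords.
B: 15 × 4 = 60 beats ÷ 4 = 15 chords.
C: 15 × 4 = 60 beats ÷ 1.5 = 40 chords.
D: 17 × 5 = 85 beats ÷ 5 = 17 chords.
Overall: 112 chords over 52 bars → 112/52 = 28/13 chords per bar.

28/13 chords per bar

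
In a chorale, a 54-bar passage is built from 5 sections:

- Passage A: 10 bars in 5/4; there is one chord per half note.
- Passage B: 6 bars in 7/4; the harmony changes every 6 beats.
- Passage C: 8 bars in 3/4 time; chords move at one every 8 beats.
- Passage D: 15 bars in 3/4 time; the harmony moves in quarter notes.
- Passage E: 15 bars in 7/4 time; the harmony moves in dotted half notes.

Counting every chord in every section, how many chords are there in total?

115 chords

A: 10 bars × 5 beats = 50 beats; 2 beats/chord → 25 chords.
B: 6 bars × 7 beats = 42 beats; 6 beats/chord → 7 chords.
C: 8 bars × 3 beats = 24 beats; 8 beats/chord → 3 chords.
D: 15 bars × 3 beats = 45 beats; 1 beat/chord → 45 chords.
E: 15 bars × 7 beats = 105 beats; 3 beats/chord → 35 chords.
Total: 25 + 7 + 3 + 45 + 35 = 115.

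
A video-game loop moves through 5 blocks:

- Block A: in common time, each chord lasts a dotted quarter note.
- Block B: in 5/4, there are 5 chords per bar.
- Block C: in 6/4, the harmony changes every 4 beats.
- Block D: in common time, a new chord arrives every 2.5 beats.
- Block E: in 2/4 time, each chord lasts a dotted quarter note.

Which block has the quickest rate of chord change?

A: 4/1.5 = 8/3 chords/bar.
B: 5/1 = 5 chords/bar.
C: 6/4 = 1.5 chords/bar.
D: 4/2.5 = 1.6 chords/bar.
E: 2/1.5 = 4/3 chords/bar.
Fastest is B at 5 chords/bar.

Block B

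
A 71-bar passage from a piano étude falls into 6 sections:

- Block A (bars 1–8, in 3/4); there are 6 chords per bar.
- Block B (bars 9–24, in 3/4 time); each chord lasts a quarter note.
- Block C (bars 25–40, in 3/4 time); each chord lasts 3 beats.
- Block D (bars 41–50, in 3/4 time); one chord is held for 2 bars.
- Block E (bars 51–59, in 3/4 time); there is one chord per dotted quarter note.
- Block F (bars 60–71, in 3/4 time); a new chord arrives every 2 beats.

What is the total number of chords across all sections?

153 chords

A: 8 bars × 3 beats = 24 beats; 0.5 beats/chord → 48 chords.
B: 16 bars × 3 beats = 48 beats; 1 beat/chord → 48 chords.
C: 16 bars × 3 beats = 48 beats; 3 beats/chord → 16 chords.
D: 10 bars × 3 beats = 30 beats; 6 beats/chord → 5 chords.
E: 9 bars × 3 beats = 27 beats; 1.5 beats/chord → 18 chords.
F: 12 bars × 3 beats = 36 beats; 2 beats/chord → 18 chords.
Total: 48 + 48 + 16 + 5 + 18 + 18 = 153.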